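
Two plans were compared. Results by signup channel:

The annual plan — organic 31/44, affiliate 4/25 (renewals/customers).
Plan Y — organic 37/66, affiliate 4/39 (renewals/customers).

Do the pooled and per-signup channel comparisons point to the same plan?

Organic: the annual plan 31/44 = 70.5%, Plan Y 37/66 = 56.1% → the annual plan
Affiliate: the annual plan 4/25 = 16.0%, Plan Y 4/39 = 10.3% → the annual plan
Overall: the annual plan 35/69 = 50.7%, Plan Y 41/105 = 39.0% → the annual plan
The annual plan wins overall and in every signup group — no reversal.

Yes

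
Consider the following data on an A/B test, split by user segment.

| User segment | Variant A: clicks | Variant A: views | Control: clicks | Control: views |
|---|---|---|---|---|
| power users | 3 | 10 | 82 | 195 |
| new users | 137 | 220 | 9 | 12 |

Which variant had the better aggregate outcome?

Variant A

Power users: Variant A 3/10 = 30.0%, Control 82/195 = 42.1% → Control
New users: Variant A 137/220 = 62.3%, Control 9/12 = 75.0% → Control
Overall: Variant A 140/230 = 60.9%, Control 91/207 = 44.0% → Variant A
(Control wins every user group but Variant A wins overall — Control's views skew toward the low-rate power users group.)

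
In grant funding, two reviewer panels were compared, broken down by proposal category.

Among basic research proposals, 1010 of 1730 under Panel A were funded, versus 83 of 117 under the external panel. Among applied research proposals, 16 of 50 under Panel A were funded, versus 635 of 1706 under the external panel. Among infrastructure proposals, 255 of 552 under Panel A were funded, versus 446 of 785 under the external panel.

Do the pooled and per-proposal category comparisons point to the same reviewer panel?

Basic research: Panel A 1010/1730 = 58.4%, the external panel 83/117 = 70.9% → the external panel
Applied research: Panel A 16/50 = 32.0%, the external panel 635/1706 = 37.2% → the external panel
Infrastructure: Panel A 255/552 = 46.2%, the external panel 446/785 = 56.8% → the external panel
Overall: Panel A 1281/2332 = 54.9%, the external panel 1164/2608 = 44.6% → Panel A
The external panel wins each proposal group but Panel A wins overall — the comparison reverses. The external panel's proposals skew toward applied research, which has a lower base rate.

No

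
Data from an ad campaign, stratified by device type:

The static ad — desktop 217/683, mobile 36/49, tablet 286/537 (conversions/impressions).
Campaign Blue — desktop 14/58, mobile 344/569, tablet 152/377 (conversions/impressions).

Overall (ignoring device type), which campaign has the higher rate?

Desktop: the static ad 217/683 = 31.8%, Campaign Blue 14/58 = 24.1% → the static ad
Mobile: the static ad 36/49 = 73.5%, Campaign Blue 344/569 = 60.5% → the static ad
Tablet: the static ad 286/537 = 53.3%, Campaign Blue 152/377 = 40.3% → the static ad
Overall: the static ad 539/1269 = 42.5%, Campaign Blue 510/1004 = 50.8% → Campaign Blue
(The static ad wins every device group but Campaign Blue wins overall — the static ad's impressions skew toward the low-rate desktop group.)

Campaign Blue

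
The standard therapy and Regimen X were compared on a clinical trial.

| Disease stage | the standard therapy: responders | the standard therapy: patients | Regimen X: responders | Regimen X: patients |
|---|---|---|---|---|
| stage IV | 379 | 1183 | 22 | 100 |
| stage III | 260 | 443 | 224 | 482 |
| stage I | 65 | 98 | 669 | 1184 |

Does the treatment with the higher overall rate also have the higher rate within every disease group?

Stage IV: the standard therapy 379/1183 = 32.0%, Regimen X 22/100 = 22.0% → the standard therapy
Stage III: the standard therapy 260/443 = 58.7%, Regimen X 224/482 = 46.5% → the standard therapy
Stage I: the standard therapy 65/98 = 66.3%, Regimen X 669/1184 = 56.5% → the standard therapy
Overall: the standard therapy 704/1724 = 40.8%, Regimen X 915/1766 = 51.8% → Regimen X
The standard therapy wins each disease group but Regimen X wins overall — the comparison reverses. The standard therapy's patients skew toward stage IV, which has a lower base rate.

No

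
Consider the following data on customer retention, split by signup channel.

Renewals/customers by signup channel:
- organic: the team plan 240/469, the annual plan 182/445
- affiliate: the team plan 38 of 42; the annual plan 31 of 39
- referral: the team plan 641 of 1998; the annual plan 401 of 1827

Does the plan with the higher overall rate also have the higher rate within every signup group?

Organic: the team plan 240/469 = 51.2%, the annual plan 182/445 = 40.9% → the team plan
Affiliate: the team plan 38/42 = 90.5%, the annual plan 31/39 = 79.5% → the team plan
Referral: the team plan 641/1998 = 32.1%, the annual plan 401/1827 = 21.9% → the team plan
Overall: the team plan 919/2509 = 36.6%, the annual plan 614/2311 = 26.6% → the team plan
The team plan wins overall and in every signup group — no reversal.

Yes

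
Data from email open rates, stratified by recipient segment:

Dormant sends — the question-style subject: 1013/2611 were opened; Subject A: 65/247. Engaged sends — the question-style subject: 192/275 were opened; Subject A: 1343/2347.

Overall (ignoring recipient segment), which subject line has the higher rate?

Dormant: the question-style subject 1013/2611 = 38.8%, Subject A 65/247 = 26.3% → the question-style subject
Engaged: the question-style subject 192/275 = 69.8%, Subject A 1343/2347 = 57.2% → the question-style subject
Overall: the question-style subject 1205/2886 = 41.8%, Subject A 1408/2594 = 54.3% → Subject A
(The question-style subject wins every recipient group but Subject A wins overall — the question-style subject's sends skew toward the low-rate dormant group.)

Subject A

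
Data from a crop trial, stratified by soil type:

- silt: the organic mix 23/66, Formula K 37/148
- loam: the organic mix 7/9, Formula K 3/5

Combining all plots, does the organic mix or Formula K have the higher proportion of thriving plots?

the organic mix

Silt: the organic mix 23/66 = 34.8%, Formula K 37/148 = 25.0% → the organic mix
Loam: the organic mix 7/9 = 77.8%, Formula K 3/5 = 60.0% → the organic mix
Overall: the organic mix 30/75 = 40.0%, Formula K 40/153 = 26.1% → the organic mix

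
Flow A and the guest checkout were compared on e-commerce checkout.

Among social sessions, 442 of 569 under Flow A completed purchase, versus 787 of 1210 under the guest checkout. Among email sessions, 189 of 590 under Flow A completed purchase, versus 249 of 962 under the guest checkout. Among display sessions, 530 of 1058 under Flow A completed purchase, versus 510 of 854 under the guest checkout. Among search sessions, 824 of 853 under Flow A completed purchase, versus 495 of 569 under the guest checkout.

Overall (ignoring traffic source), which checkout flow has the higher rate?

Flow A

Social: Flow A 442/569 = 77.7%, the guest checkout 787/1210 = 65.0% → Flow A
Email: Flow A 189/590 = 32.0%, the guest checkout 249/962 = 25.9% → Flow A
Display: Flow A 530/1058 = 50.1%, the guest checkout 510/854 = 59.7% → the guest checkout
Search: Flow A 824/853 = 96.6%, the guest checkout 495/569 = 87.0% → Flow A
Overall: Flow A 1985/3070 = 64.7%, the guest checkout 2041/3595 = 56.8% → Flow A
(Neither sweeps every traffic group, but Flow A has the higher pooled rate.)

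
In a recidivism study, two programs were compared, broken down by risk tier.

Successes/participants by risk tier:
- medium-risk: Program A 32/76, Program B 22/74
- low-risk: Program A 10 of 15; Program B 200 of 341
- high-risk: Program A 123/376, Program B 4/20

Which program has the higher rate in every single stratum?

Medium-risk: Program A 32/76 = 42.1%, Program B 22/74 = 29.7% → Program A
Low-risk: Program A 10/15 = 66.7%, Program B 200/341 = 58.7% → Program A
High-risk: Program A 123/376 = 32.7%, Program B 4/20 = 20.0% → Program A
Program A has the higher rate in all 3 groups.

Program A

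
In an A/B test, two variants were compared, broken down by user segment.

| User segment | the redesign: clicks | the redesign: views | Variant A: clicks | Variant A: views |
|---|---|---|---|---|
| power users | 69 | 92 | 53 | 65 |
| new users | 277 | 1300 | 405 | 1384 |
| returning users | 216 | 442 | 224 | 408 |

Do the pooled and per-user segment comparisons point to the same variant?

Power users: the redesign 69/92 = 75.0%, Variant A 53/65 = 81.5% → Variant A
New users: the redesign 277/1300 = 21.3%, Variant A 405/1384 = 29.3% → Variant A
Returning users: the redesign 216/442 = 48.9%, Variant A 224/408 = 54.9% → Variant A
Overall: the redesign 562/1834 = 30.6%, Variant A 682/1857 = 36.7% → Variant A
Variant A wins overall and in every user group — no reversal.

Yes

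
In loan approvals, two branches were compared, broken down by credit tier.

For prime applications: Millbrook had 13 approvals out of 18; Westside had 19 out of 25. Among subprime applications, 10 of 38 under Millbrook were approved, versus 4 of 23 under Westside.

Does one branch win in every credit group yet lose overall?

No

Prime: Millbrook 13/18 = 72.2%, Westside 19/25 = 76.0% → Westside
Subprime: Millbrook 10/38 = 26.3%, Westside 4/23 = 17.4% → Millbrook
Overall: Millbrook 23/56 = 41.1%, Westside 23/48 = 47.9% → Westside
Neither sweeps: Millbrook wins 1 of 2 groups, Westside wins 1. Westside wins overall but not every group — no Simpson reversal.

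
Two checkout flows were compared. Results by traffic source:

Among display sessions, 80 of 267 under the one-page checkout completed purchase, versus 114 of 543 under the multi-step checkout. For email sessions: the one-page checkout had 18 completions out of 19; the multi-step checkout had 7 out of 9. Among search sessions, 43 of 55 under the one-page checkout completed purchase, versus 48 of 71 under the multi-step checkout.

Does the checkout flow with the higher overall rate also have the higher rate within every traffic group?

Yes

Display: the one-page checkout 80/267 = 30.0%, the multi-step checkout 114/543 = 21.0% → the one-page checkout
Email: the one-page checkout 18/19 = 94.7%, the multi-step checkout 7/9 = 77.8% → the one-page checkout
Search: the one-page checkout 43/55 = 78.2%, the multi-step checkout 48/71 = 67.6% → the one-page checkout
Overall: the one-page checkout 141/341 = 41.3%, the multi-step checkout 169/623 = 27.1% → the one-page checkout
The one-page checkout wins overall and in every traffic group — no reversal.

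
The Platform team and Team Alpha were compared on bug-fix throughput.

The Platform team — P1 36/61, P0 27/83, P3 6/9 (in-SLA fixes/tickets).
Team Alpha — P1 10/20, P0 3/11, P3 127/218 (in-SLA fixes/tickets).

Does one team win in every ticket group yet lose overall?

P1: the Platform team 36/61 = 59.0%, Team Alpha 10/20 = 50.0% → the Platform team
P0: the Platform team 27/83 = 32.5%, Team Alpha 3/11 = 27.3% → the Platform team
P3: the Platform team 6/9 = 66.7%, Team Alpha 127/218 = 58.3% → the Platform team
Overall: the Platform team 69/153 = 45.1%, Team Alpha 140/249 = 56.2% → Team Alpha
The Platform team wins each ticket group but Team Alpha wins overall — the comparison reverses. The Platform team's tickets skew toward P0, which has a lower base rate.

Yes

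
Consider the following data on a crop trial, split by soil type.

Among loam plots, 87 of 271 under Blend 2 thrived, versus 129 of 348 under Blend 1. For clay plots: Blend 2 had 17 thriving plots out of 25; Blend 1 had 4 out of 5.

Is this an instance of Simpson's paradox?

Loam: Blend 2 87/271 = 32.1%, Blend 1 129/348 = 37.1% → Blend 1
Clay: Blend 2 17/25 = 68.0%, Blend 1 4/5 = 80.0% → Blend 1
Overall: Blend 2 104/296 = 35.1%, Blend 1 133/353 = 37.7% → Blend 1
Blend 1 wins overall and in every soil group — no reversal.

No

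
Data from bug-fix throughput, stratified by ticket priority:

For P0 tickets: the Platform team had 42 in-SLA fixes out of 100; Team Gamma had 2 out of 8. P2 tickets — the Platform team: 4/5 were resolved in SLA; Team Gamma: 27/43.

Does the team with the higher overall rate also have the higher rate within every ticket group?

P0: the Platform team 42/100 = 42.0%, Team Gamma 2/8 = 25.0% → the Platform team
P2: the Platform team 4/5 = 80.0%, Team Gamma 27/43 = 62.8% → the Platform team
Overall: the Platform team 46/105 = 43.8%, Team Gamma 29/51 = 56.9% → Team Gamma
The Platform team wins each ticket group but Team Gamma wins overall — the comparison reverses. The Platform team's tickets skew toward P0, which has a lower base rate.

No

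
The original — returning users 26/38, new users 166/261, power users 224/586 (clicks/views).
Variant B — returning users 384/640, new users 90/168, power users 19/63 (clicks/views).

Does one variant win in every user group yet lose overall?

Yes

Returning users: the original 26/38 = 68.4%, Variant B 384/640 = 60.0% → the original
New users: the original 166/261 = 63.6%, Variant B 90/168 = 53.6% → the original
Power users: the original 224/586 = 38.2%, Variant B 19/63 = 30.2% → the original
Overall: the original 416/885 = 47.0%, Variant B 493/871 = 56.6% → Variant B
The original wins each user group but Variant B wins overall — the comparison reverses. The original's views skew toward power users, which has a lower base rate.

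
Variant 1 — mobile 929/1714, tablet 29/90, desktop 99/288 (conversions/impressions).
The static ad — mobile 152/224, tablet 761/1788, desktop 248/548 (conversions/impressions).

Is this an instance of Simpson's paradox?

Mobile: Variant 1 929/1714 = 54.2%, the static ad 152/224 = 67.9% → the static ad
Tablet: Variant 1 29/90 = 32.2%, the static ad 761/1788 = 42.6% → the static ad
Desktop: Variant 1 99/288 = 34.4%, the static ad 248/548 = 45.3% → the static ad
Overall: Variant 1 1057/2092 = 50.5%, the static ad 1161/2560 = 45.4% → Variant 1
The static ad wins each device group but Variant 1 wins overall — the comparison reverses. The static ad's impressions skew toward tablet, which has a lower base rate.

Yes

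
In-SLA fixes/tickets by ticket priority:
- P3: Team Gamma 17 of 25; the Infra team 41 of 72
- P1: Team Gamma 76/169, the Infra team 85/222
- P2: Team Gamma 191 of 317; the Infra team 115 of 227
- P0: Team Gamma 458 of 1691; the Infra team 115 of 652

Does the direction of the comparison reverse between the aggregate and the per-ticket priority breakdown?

P3: Team Gamma 17/25 = 68.0%, the Infra team 41/72 = 56.9% → Team Gamma
P1: Team Gamma 76/169 = 45.0%, the Infra team 85/222 = 38.3% → Team Gamma
P2: Team Gamma 191/317 = 60.3%, the Infra team 115/227 = 50.7% → Team Gamma
P0: Team Gamma 458/1691 = 27.1%, the Infra team 115/652 = 17.6% → Team Gamma
Overall: Team Gamma 742/2202 = 33.7%, the Infra team 356/1173 = 30.3% → Team Gamma
Team Gamma wins overall and in every ticket group — no reversal.

No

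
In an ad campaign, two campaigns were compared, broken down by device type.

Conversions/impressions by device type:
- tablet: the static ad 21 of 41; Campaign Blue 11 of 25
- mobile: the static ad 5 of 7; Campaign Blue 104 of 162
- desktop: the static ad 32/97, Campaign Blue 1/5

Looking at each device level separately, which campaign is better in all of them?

the static ad

Tablet: the static ad 21/41 = 51.2%, Campaign Blue 11/25 = 44.0% → the static ad
Mobile: the static ad 5/7 = 71.4%, Campaign Blue 104/162 = 64.2% → the static ad
Desktop: the static ad 32/97 = 33.0%, Campaign Blue 1/5 = 20.0% → the static ad
The static ad has the higher rate in all 3 groups.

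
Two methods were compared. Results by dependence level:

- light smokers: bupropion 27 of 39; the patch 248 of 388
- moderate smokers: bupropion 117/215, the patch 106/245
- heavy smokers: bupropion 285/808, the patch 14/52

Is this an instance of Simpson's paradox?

Yes

Light smokers: bupropion 27/39 = 69.2%, the patch 248/388 = 63.9% → bupropion
Moderate smokers: bupropion 117/215 = 54.4%, the patch 106/245 = 43.3% → bupropion
Heavy smokers: bupropion 285/808 = 35.3%, the patch 14/52 = 26.9% → bupropion
Overall: bupropion 429/1062 = 40.4%, the patch 368/685 = 53.7% → the patch
Bupropion wins each dependence group but the patch wins overall — the comparison reverses. Bupropion's participants skew toward heavy smokers, which has a lower base rate.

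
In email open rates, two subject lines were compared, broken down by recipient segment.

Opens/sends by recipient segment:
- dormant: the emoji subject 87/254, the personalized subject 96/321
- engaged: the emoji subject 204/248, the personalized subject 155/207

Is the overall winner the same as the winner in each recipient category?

Dormant: the emoji subject 87/254 = 34.3%, the personalized subject 96/321 = 29.9% → the emoji subject
Engaged: the emoji subject 204/248 = 82.3%, the personalized subject 155/207 = 74.9% → the emoji subject
Overall: the emoji subject 291/502 = 58.0%, the personalized subject 251/528 = 47.5% → the emoji subject
The emoji subject wins overall and in every recipient group — no reversal.

Yes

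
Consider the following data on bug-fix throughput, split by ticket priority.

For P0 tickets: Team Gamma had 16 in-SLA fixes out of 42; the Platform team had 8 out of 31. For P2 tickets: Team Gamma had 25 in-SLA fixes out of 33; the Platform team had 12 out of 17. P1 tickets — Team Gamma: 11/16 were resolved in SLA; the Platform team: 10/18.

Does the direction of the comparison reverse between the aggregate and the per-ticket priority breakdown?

P0: Team Gamma 16/42 = 38.1%, the Platform team 8/31 = 25.8% → Team Gamma
P2: Team Gamma 25/33 = 75.8%, the Platform team 12/17 = 70.6% → Team Gamma
P1: Team Gamma 11/16 = 68.8%, the Platform team 10/18 = 55.6% → Team Gamma
Overall: Team Gamma 52/91 = 57.1%, the Platform team 30/66 = 45.5% → Team Gamma
Team Gamma wins overall and in every ticket group — no reversal.

No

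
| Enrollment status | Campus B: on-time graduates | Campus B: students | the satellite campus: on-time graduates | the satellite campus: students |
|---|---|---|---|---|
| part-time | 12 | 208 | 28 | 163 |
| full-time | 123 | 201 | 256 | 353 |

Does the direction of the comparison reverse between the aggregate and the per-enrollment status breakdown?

Part-time: Campus B 12/208 = 5.8%, the satellite campus 28/163 = 17.2% → the satellite campus
Full-time: Campus B 123/201 = 61.2%, the satellite campus 256/353 = 72.5% → the satellite campus
Overall: Campus B 135/409 = 33.0%, the satellite campus 284/516 = 55.0% → the satellite campus
The satellite campus wins overall and in every enrollment group — no reversal.

No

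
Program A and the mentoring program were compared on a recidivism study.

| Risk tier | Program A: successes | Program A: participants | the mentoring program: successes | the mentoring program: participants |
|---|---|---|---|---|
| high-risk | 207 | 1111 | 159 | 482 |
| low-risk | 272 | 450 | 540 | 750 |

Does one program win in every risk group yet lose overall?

High-risk: Program A 207/1111 = 18.6%, the mentoring program 159/482 = 33.0% → the mentoring program
Low-risk: Program A 272/450 = 60.4%, the mentoring program 540/750 = 72.0% → the mentoring program
Overall: Program A 479/1561 = 30.7%, the mentoring program 699/1232 = 56.7% → the mentoring program
The mentoring program wins overall and in every risk group — no reversal.

No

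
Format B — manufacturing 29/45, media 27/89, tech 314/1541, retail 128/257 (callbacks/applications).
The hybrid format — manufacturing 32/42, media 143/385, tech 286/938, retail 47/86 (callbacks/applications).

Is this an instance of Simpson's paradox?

No

Manufacturing: Format B 29/45 = 64.4%, the hybrid format 32/42 = 76.2% → the hybrid format
Media: Format B 27/89 = 30.3%, the hybrid format 143/385 = 37.1% → the hybrid format
Tech: Format B 314/1541 = 20.4%, the hybrid format 286/938 = 30.5% → the hybrid format
Retail: Format B 128/257 = 49.8%, the hybrid format 47/86 = 54.7% → the hybrid format
Overall: Format B 498/1932 = 25.8%, the hybrid format 508/1451 = 35.0% → the hybrid format
The hybrid format wins overall and in every industry group — no reversal.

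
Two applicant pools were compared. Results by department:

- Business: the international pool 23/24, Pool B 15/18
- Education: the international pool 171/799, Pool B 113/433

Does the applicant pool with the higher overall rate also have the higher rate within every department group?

Business: the international pool 23/24 = 95.8%, Pool B 15/18 = 83.3% → the international pool
Education: the international pool 171/799 = 21.4%, Pool B 113/433 = 26.1% → Pool B
Overall: the international pool 194/823 = 23.6%, Pool B 128/451 = 28.4% → Pool B
Neither sweeps: the international pool wins 1 of 2 groups, Pool B wins 1. Pool B wins overall but not every group — no Simpson reversal.

No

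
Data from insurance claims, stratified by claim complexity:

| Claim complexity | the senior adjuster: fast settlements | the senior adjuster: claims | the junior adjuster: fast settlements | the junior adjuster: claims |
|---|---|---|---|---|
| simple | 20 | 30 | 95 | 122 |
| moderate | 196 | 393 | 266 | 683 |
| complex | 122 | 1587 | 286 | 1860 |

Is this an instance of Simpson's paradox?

No

Simple: the senior adjuster 20/30 = 66.7%, the junior adjuster 95/122 = 77.9% → the junior adjuster
Moderate: the senior adjuster 196/393 = 49.9%, the junior adjuster 266/683 = 38.9% → the senior adjuster
Complex: the senior adjuster 122/1587 = 7.7%, the junior adjuster 286/1860 = 15.4% → the junior adjuster
Overall: the senior adjuster 338/2010 = 16.8%, the junior adjuster 647/2665 = 24.3% → the junior adjuster
Neither sweeps: the senior adjuster wins 1 of 3 groups, the junior adjuster wins 2. The junior adjuster wins overall but not every group — no Simpson reversal.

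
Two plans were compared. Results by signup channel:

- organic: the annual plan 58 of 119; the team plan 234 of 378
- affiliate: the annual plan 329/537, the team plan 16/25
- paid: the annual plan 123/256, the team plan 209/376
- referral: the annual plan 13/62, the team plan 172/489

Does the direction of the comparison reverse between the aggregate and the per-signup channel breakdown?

Yes

Organic: the annual plan 58/119 = 48.7%, the team plan 234/378 = 61.9% → the team plan
Affiliate: the annual plan 329/537 = 61.3%, the team plan 16/25 = 64.0% → the team plan
Paid: the annual plan 123/256 = 48.0%, the team plan 209/376 = 55.6% → the team plan
Referral: the annual plan 13/62 = 21.0%, the team plan 172/489 = 35.2% → the team plan
Overall: the annual plan 523/974 = 53.7%, the team plan 631/1268 = 49.8% → the annual plan
The team plan wins each signup group but the annual plan wins overall — the comparison reverses. The team plan's customers skew toward referral, which has a lower base rate.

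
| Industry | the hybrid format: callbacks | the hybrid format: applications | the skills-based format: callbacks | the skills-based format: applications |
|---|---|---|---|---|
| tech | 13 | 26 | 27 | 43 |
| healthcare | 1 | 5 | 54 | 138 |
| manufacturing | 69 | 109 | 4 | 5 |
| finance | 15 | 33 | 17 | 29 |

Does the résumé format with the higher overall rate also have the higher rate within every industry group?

No

Tech: the hybrid format 13/26 = 50.0%, the skills-based format 27/43 = 62.8% → the skills-based format
Healthcare: the hybrid format 1/5 = 20.0%, the skills-based format 54/138 = 39.1% → the skills-based format
Manufacturing: the hybrid format 69/109 = 63.3%, the skills-based format 4/5 = 80.0% → the skills-based format
Finance: the hybrid format 15/33 = 45.5%, the skills-based format 17/29 = 58.6% → the skills-based format
Overall: the hybrid format 98/173 = 56.6%, the skills-based format 102/215 = 47.4% → the hybrid format
The skills-based format wins each industry group but the hybrid format wins overall — the comparison reverses. The skills-based format's applications skew toward healthcare, which has a lower base rate.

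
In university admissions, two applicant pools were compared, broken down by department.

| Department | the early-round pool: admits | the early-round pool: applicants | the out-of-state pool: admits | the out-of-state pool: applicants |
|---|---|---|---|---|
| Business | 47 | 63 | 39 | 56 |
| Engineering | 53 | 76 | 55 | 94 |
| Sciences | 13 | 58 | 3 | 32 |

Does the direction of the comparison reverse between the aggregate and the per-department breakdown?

Business: the early-round pool 47/63 = 74.6%, the out-of-state pool 39/56 = 69.6% → the early-round pool
Engineering: the early-round pool 53/76 = 69.7%, the out-of-state pool 55/94 = 58.5% → the early-round pool
Sciences: the early-round pool 13/58 = 22.4%, the out-of-state pool 3/32 = 9.4% → the early-round pool
Overall: the early-round pool 113/197 = 57.4%, the out-of-state pool 97/182 = 53.3% → the early-round pool
The early-round pool wins overall and in every department group — no reversal.

No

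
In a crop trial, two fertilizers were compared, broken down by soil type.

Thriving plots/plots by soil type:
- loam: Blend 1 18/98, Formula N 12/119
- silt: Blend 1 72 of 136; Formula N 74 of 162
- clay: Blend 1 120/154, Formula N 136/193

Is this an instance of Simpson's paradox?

No

Loam: Blend 1 18/98 = 18.4%, Formula N 12/119 = 10.1% → Blend 1
Silt: Blend 1 72/136 = 52.9%, Formula N 74/162 = 45.7% → Blend 1
Clay: Blend 1 120/154 = 77.9%, Formula N 136/193 = 70.5% → Blend 1
Overall: Blend 1 210/388 = 54.1%, Formula N 222/474 = 46.8% → Blend 1
Blend 1 wins overall and in every soil group — no reversal.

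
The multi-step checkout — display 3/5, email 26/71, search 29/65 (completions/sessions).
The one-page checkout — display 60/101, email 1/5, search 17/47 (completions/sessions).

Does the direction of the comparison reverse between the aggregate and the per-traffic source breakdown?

Display: the multi-step checkout 3/5 = 60.0%, the one-page checkout 60/101 = 59.4% → the multi-step checkout
Email: the multi-step checkout 26/71 = 36.6%, the one-page checkout 1/5 = 20.0% → the multi-step checkout
Search: the multi-step checkout 29/65 = 44.6%, the one-page checkout 17/47 = 36.2% → the multi-step checkout
Overall: the multi-step checkout 58/141 = 41.1%, the one-page checkout 78/153 = 51.0% → the one-page checkout
The multi-step checkout wins each traffic group but the one-page checkout wins overall — the comparison reverses. The multi-step checkout's sessions skew toward email, which has a lower base rate.

Yes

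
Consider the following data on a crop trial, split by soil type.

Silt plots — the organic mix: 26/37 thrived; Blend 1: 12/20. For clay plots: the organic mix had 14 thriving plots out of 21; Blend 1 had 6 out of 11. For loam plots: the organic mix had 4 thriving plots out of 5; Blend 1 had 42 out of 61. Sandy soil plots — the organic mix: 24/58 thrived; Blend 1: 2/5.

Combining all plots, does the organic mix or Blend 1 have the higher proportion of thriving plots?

Silt: the organic mix 26/37 = 70.3%, Blend 1 12/20 = 60.0% → the organic mix
Clay: the organic mix 14/21 = 66.7%, Blend 1 6/11 = 54.5% → the organic mix
Loam: the organic mix 4/5 = 80.0%, Blend 1 42/61 = 68.9% → the organic mix
Sandy soil: the organic mix 24/58 = 41.4%, Blend 1 2/5 = 40.0% → the organic mix
Overall: the organic mix 68/121 = 56.2%, Blend 1 62/97 = 63.9% → Blend 1
(The organic mix wins every soil group but Blend 1 wins overall — the organic mix's plots skew toward the low-rate sandy soil group.)

Blend 1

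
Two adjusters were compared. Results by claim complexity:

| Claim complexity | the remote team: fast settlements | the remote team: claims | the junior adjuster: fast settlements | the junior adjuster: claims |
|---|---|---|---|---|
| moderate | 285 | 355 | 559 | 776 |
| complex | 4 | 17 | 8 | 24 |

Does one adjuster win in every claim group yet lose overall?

Moderate: the remote team 285/355 = 80.3%, the junior adjuster 559/776 = 72.0% → the remote team
Complex: the remote team 4/17 = 23.5%, the junior adjuster 8/24 = 33.3% → the junior adjuster
Overall: the remote team 289/372 = 77.7%, the junior adjuster 567/800 = 70.9% → the remote team
Neither sweeps: the remote team wins 1 of 2 groups, the junior adjuster wins 1. The remote team wins overall but not every group — no Simpson reversal.

No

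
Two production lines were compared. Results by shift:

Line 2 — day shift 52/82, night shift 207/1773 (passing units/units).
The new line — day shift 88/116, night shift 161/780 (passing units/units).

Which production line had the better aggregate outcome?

Day shift: Line 2 52/82 = 63.4%, the new line 88/116 = 75.9% → the new line
Night shift: Line 2 207/1773 = 11.7%, the new line 161/780 = 20.6% → the new line
Overall: Line 2 259/1855 = 14.0%, the new line 249/896 = 27.8% → the new line

the new line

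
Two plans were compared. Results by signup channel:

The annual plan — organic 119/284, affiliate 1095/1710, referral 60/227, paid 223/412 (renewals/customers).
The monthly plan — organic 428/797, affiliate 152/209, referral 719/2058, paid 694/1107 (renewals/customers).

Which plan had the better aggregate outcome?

Organic: the annual plan 119/284 = 41.9%, the monthly plan 428/797 = 53.7% → the monthly plan
Affiliate: the annual plan 1095/1710 = 64.0%, the monthly plan 152/209 = 72.7% → the monthly plan
Referral: the annual plan 60/227 = 26.4%, the monthly plan 719/2058 = 34.9% → the monthly plan
Paid: the annual plan 223/412 = 54.1%, the monthly plan 694/1107 = 62.7% → the monthly plan
Overall: the annual plan 1497/2633 = 56.9%, the monthly plan 1993/4171 = 47.8% → the annual plan
(The monthly plan wins every signup group but the annual plan wins overall — the monthly plan's customers skew toward the low-rate referral group.)

the annual plan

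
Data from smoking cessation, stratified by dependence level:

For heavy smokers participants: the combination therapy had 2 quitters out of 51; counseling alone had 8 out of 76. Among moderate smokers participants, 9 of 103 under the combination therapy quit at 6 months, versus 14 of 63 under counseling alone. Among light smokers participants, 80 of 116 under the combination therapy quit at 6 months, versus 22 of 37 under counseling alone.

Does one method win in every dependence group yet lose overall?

No

Heavy smokers: the combination therapy 2/51 = 3.9%, counseling alone 8/76 = 10.5% → counseling alone
Moderate smokers: the combination therapy 9/103 = 8.7%, counseling alone 14/63 = 22.2% → counseling alone
Light smokers: the combination therapy 80/116 = 69.0%, counseling alone 22/37 = 59.5% → the combination therapy
Overall: the combination therapy 91/270 = 33.7%, counseling alone 44/176 = 25.0% → the combination therapy
Neither sweeps: the combination therapy wins 1 of 3 groups, counseling alone wins 2. The combination therapy wins overall but not every group — no Simpson reversal.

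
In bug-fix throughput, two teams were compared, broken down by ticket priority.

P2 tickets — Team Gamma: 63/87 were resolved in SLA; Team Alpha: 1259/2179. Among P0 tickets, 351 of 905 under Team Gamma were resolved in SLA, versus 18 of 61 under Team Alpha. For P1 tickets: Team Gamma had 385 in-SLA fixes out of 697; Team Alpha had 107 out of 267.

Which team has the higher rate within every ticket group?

P2: Team Gamma 63/87 = 72.4%, Team Alpha 1259/2179 = 57.8% → Team Gamma
P0: Team Gamma 351/905 = 38.8%, Team Alpha 18/61 = 29.5% → Team Gamma
P1: Team Gamma 385/697 = 55.2%, Team Alpha 107/267 = 40.1% → Team Gamma
Team Gamma has the higher rate in all 3 groups.

Team Gamma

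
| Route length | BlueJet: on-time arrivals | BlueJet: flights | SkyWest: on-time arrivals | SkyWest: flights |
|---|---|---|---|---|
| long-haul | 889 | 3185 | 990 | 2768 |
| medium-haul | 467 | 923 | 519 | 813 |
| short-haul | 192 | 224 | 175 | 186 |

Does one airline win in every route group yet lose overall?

No

Long-haul: BlueJet 889/3185 = 27.9%, SkyWest 990/2768 = 35.8% → SkyWest
Medium-haul: BlueJet 467/923 = 50.6%, SkyWest 519/813 = 63.8% → SkyWest
Short-haul: BlueJet 192/224 = 85.7%, SkyWest 175/186 = 94.1% → SkyWest
Overall: BlueJet 1548/4332 = 35.7%, SkyWest 1684/3767 = 44.7% → SkyWest
SkyWest wins overall and in every route group — no reversal.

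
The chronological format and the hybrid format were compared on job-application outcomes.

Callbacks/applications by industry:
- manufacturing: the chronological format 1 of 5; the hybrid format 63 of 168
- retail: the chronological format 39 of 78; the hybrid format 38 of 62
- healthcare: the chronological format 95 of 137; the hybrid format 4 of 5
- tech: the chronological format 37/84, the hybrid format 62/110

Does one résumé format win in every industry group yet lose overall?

Manufacturing: the chronological format 1/5 = 20.0%, the hybrid format 63/168 = 37.5% → the hybrid format
Retail: the chronological format 39/78 = 50.0%, the hybrid format 38/62 = 61.3% → the hybrid format
Healthcare: the chronological format 95/137 = 69.3%, the hybrid format 4/5 = 80.0% → the hybrid format
Tech: the chronological format 37/84 = 44.0%, the hybrid format 62/110 = 56.4% → the hybrid format
Overall: the chronological format 172/304 = 56.6%, the hybrid format 167/345 = 48.4% → the chronological format
The hybrid format wins each industry group but the chronological format wins overall — the comparison reverses. The hybrid format's applications skew toward manufacturing, which has a lower base rate.

Yes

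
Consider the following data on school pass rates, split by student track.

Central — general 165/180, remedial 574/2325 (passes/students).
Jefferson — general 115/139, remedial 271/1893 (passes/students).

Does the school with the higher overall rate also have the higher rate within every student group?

Yes

General: Central 165/180 = 91.7%, Jefferson 115/139 = 82.7% → Central
Remedial: Central 574/2325 = 24.7%, Jefferson 271/1893 = 14.3% → Central
Overall: Central 739/2505 = 29.5%, Jefferson 386/2032 = 19.0% → Central
Central wins overall and in every student group — no reversal.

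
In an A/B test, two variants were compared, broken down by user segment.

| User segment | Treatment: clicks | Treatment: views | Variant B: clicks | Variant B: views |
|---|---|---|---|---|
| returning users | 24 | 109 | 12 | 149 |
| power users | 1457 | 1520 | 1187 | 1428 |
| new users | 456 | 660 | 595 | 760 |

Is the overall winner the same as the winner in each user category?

Returning users: Treatment 24/109 = 22.0%, Variant B 12/149 = 8.1% → Treatment
Power users: Treatment 1457/1520 = 95.9%, Variant B 1187/1428 = 83.1% → Treatment
New users: Treatment 456/660 = 69.1%, Variant B 595/760 = 78.3% → Variant B
Overall: Treatment 1937/2289 = 84.6%, Variant B 1794/2337 = 76.8% → Treatment
Neither sweeps: Treatment wins 2 of 3 groups, Variant B wins 1. Treatment wins overall but not every group — no Simpson reversal.

No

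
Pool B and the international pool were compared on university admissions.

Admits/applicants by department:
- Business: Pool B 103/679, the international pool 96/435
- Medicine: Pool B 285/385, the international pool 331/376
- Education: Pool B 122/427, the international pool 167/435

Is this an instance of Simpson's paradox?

No

Business: Pool B 103/679 = 15.2%, the international pool 96/435 = 22.1% → the international pool
Medicine: Pool B 285/385 = 74.0%, the international pool 331/376 = 88.0% → the international pool
Education: Pool B 122/427 = 28.6%, the international pool 167/435 = 38.4% → the international pool
Overall: Pool B 510/1491 = 34.2%, the international pool 594/1246 = 47.7% → the international pool
The international pool wins overall and in every department group — no reversal.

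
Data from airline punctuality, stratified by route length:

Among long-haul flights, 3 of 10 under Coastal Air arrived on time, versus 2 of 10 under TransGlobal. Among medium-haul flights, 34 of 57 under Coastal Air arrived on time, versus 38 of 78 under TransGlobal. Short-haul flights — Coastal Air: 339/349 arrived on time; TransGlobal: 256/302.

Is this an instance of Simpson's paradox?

No

Long-haul: Coastal Air 3/10 = 30.0%, TransGlobal 2/10 = 20.0% → Coastal Air
Medium-haul: Coastal Air 34/57 = 59.6%, TransGlobal 38/78 = 48.7% → Coastal Air
Short-haul: Coastal Air 339/349 = 97.1%, TransGlobal 256/302 = 84.8% → Coastal Air
Overall: Coastal Air 376/416 = 90.4%, TransGlobal 296/390 = 75.9% → Coastal Air
Coastal Air wins overall and in every route group — no reversal.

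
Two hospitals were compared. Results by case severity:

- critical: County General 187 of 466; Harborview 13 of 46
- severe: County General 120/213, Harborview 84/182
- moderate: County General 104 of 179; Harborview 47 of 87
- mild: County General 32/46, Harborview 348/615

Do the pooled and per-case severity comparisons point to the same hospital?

Critical: County General 187/466 = 40.1%, Harborview 13/46 = 28.3% → County General
Severe: County General 120/213 = 56.3%, Harborview 84/182 = 46.2% → County General
Moderate: County General 104/179 = 58.1%, Harborview 47/87 = 54.0% → County General
Mild: County General 32/46 = 69.6%, Harborview 348/615 = 56.6% → County General
Overall: County General 443/904 = 49.0%, Harborview 492/930 = 52.9% → Harborview
County General wins each case group but Harborview wins overall — the comparison reverses. County General's patients skew toward critical, which has a lower base rate.

No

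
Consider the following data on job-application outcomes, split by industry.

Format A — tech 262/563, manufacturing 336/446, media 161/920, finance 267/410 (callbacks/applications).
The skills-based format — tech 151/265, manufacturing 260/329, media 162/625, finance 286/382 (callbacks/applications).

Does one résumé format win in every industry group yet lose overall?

No

Tech: Format A 262/563 = 46.5%, the skills-based format 151/265 = 57.0% → the skills-based format
Manufacturing: Format A 336/446 = 75.3%, the skills-based format 260/329 = 79.0% → the skills-based format
Media: Format A 161/920 = 17.5%, the skills-based format 162/625 = 25.9% → the skills-based format
Finance: Format A 267/410 = 65.1%, the skills-based format 286/382 = 74.9% → the skills-based format
Overall: Format A 1026/2339 = 43.9%, the skills-based format 859/1601 = 53.7% → the skills-based format
The skills-based format wins overall and in every industry group — no reversal.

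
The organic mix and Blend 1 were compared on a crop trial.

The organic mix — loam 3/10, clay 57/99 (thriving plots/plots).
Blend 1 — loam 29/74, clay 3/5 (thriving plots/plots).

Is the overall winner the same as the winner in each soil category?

Loam: the organic mix 3/10 = 30.0%, Blend 1 29/74 = 39.2% → Blend 1
Clay: the organic mix 57/99 = 57.6%, Blend 1 3/5 = 60.0% → Blend 1
Overall: the organic mix 60/109 = 55.0%, Blend 1 32/79 = 40.5% → the organic mix
Blend 1 wins each soil group but the organic mix wins overall — the comparison reverses. Blend 1's plots skew toward loam, which has a lower base rate.

No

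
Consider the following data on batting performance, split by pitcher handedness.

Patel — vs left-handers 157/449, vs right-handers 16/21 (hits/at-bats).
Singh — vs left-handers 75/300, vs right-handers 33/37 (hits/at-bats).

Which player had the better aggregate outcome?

Vs left-handers: Patel 157/449 = 35.0%, Singh 75/300 = 25.0% → Patel
Vs right-handers: Patel 16/21 = 76.2%, Singh 33/37 = 89.2% → Singh
Overall: Patel 173/470 = 36.8%, Singh 108/337 = 32.0% → Patel
(Neither sweeps every pitcher group, but Patel has the higher pooled rate.)

Patel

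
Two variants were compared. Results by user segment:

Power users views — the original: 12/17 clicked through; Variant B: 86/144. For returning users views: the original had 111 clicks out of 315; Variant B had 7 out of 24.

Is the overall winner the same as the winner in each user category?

No

Power users: the original 12/17 = 70.6%, Variant B 86/144 = 59.7% → the original
Returning users: the original 111/315 = 35.2%, Variant B 7/24 = 29.2% → the original
Overall: the original 123/332 = 37.0%, Variant B 93/168 = 55.4% → Variant B
The original wins each user group but Variant B wins overall — the comparison reverses. The original's views skew toward returning users, which has a lower base rate.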